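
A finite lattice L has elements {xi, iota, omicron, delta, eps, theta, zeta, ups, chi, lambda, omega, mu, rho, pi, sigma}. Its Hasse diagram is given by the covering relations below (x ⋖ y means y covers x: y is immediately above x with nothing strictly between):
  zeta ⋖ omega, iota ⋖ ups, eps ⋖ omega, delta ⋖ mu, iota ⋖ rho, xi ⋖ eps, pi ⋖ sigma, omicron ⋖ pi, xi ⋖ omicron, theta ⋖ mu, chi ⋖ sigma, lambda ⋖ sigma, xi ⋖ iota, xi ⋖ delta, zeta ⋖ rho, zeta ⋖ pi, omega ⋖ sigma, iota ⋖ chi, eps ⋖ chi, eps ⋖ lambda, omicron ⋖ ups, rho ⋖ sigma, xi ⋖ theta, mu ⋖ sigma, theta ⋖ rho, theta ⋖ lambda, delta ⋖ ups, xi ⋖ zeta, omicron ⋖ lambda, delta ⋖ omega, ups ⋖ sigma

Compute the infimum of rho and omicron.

xi

Common lower bounds of {rho, omicron}: xi.
The greatest among these is xi.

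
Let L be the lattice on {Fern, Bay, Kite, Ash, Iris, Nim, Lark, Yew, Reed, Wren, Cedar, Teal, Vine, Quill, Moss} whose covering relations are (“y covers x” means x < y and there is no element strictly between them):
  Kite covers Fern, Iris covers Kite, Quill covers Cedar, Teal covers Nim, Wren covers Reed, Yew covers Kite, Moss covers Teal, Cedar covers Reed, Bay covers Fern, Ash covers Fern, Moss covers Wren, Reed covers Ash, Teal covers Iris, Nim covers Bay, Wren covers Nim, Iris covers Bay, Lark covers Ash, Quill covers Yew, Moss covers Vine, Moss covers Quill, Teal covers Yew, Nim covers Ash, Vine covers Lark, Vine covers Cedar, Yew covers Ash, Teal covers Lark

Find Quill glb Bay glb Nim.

Common lower bounds of {Quill, Bay, Nim}: Fern.
The greatest among these is Fern.

Fern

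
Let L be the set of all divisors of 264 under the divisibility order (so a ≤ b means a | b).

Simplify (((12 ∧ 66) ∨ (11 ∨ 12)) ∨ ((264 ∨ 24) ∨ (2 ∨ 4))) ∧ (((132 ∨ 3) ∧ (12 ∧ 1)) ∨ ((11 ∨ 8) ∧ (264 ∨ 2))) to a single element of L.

88

12 ∧ 66 = 6
11 ∨ 12 = 132
6 ∨ 132 = 132
264 ∨ 24 = 264
2 ∨ 4 = 4
264 ∨ 4 = 264
132 ∨ 264 = 264
132 ∨ 3 = 132
12 ∧ 1 = 1
132 ∧ 1 = 1
11 ∨ 8 = 88
264 ∨ 2 = 264
88 ∧ 264 = 88
1 ∨ 88 = 88
264 ∧ 88 = 88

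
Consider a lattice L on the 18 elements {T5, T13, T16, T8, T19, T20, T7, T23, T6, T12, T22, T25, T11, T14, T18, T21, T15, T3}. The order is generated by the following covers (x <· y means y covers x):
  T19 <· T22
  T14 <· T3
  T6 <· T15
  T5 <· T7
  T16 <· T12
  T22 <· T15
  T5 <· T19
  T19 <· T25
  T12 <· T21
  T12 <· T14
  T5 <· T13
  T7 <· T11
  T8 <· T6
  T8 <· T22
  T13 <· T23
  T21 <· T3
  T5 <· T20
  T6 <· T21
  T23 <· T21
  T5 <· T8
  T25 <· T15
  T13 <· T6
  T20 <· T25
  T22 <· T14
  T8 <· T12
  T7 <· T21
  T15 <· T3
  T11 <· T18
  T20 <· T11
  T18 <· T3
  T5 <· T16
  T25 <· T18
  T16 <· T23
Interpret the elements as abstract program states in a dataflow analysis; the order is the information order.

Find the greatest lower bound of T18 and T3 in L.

T18

Common lower bounds of {T18, T3}: T11, T18, T19, T20, T25, T5, T7.
The greatest among these is T18.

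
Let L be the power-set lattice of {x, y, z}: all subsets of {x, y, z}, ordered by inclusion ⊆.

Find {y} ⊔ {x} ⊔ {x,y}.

Under ⊆, join is union: {y} ∪ {x} ∪ {x,y} = {x,y}.

{x,y}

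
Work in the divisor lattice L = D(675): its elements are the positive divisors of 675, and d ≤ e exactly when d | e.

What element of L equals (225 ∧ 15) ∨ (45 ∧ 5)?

225 ∧ 15 = 15
45 ∧ 5 = 5
15 ∨ 5 = 15

15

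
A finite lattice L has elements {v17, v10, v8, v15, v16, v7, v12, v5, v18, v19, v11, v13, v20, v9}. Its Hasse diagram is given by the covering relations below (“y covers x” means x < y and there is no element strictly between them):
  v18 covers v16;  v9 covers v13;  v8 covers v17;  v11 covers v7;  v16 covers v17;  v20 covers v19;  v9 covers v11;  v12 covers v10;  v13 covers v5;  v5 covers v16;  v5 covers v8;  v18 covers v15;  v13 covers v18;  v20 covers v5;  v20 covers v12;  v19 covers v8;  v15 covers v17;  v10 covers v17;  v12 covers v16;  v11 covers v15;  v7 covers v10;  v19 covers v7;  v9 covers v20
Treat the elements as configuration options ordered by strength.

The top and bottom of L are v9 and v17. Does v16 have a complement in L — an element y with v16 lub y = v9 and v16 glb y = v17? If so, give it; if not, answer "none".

Need y with v16 ∨ y = v9 and v16 ∧ y = v17.
Checking each element gives: v11.

v11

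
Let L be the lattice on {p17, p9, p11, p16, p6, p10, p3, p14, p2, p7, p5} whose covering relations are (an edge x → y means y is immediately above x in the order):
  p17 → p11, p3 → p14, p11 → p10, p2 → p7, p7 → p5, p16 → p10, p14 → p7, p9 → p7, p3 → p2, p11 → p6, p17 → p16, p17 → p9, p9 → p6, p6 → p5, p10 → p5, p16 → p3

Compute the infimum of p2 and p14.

p3

Common lower bounds of {p2, p14}: p16, p17, p3.
The greatest among these is p3.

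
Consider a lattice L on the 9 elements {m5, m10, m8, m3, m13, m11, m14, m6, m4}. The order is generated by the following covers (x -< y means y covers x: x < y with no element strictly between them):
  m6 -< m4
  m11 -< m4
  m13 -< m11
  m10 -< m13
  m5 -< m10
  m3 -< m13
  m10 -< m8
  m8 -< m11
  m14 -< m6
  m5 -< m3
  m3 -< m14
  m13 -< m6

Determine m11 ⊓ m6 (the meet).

Common lower bounds of {m11, m6}: m10, m13, m3, m5.
The greatest among these is m13.

m13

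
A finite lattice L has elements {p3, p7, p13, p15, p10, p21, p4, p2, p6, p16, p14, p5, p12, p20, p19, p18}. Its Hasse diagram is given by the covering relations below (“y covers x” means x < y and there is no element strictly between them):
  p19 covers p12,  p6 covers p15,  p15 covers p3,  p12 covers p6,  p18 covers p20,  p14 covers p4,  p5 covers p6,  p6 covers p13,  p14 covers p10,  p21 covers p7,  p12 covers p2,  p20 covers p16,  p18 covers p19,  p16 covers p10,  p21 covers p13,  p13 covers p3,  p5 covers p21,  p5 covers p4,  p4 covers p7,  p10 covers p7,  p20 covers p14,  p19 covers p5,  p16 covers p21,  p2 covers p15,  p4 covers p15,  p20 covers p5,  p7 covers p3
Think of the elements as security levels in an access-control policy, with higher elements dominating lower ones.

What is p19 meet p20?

p5

Common lower bounds of {p19, p20}: p13, p15, p21, p3, p4, p5, p6, p7.
The greatest among these is p5.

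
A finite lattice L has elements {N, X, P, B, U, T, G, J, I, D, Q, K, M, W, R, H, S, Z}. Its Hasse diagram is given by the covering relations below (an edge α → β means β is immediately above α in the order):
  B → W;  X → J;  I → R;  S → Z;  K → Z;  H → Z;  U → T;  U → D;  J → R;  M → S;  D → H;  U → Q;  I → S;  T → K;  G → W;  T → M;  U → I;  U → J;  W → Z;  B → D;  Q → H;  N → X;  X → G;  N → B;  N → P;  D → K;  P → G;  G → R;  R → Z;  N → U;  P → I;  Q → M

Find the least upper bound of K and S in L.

Common upper bounds of {K, S}: Z.
The least among these is Z.

Z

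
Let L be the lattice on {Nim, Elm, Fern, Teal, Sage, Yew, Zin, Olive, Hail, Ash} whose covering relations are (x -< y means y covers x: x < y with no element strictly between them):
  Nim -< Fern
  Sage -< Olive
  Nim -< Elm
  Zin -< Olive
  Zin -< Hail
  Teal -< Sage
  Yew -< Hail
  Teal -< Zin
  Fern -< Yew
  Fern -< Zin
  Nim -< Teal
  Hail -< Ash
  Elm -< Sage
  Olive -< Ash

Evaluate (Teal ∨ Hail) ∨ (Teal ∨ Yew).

Hail

Teal ∨ Hail = Hail
Teal ∨ Yew = Hail
Hail ∨ Hail = Hail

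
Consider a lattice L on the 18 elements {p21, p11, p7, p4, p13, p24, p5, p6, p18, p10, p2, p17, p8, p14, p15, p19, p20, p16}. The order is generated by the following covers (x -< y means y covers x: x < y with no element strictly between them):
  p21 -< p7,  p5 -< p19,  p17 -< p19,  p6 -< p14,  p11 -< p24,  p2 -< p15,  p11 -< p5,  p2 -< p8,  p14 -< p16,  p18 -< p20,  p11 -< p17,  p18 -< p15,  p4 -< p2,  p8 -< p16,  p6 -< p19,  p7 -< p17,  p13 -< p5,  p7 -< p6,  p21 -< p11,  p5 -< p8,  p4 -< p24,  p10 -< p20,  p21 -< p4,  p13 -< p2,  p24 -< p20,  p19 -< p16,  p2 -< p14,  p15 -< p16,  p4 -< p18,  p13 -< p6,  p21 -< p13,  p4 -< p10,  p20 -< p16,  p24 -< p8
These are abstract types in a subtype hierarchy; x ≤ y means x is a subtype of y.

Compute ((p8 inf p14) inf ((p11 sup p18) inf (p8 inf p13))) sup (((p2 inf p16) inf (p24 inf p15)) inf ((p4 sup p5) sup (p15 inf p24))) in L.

p4

p8 ∧ p14 = p2
p11 ∨ p18 = p20
p8 ∧ p13 = p13
p20 ∧ p13 = p21
p2 ∧ p21 = p21
p2 ∧ p16 = p2
p24 ∧ p15 = p4
p2 ∧ p4 = p4
p4 ∨ p5 = p8
p15 ∧ p24 = p4
p8 ∨ p4 = p8
p4 ∧ p8 = p4
p21 ∨ p4 = p4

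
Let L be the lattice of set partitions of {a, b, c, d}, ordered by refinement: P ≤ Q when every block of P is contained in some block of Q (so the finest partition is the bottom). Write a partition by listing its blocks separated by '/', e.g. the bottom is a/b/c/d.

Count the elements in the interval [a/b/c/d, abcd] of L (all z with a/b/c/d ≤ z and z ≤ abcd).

The interval [a/b/c/d, abcd] = {a/b/c/d, a/b/cd, a/bc/d, a/bcd, a/bd/c, ab/c/d, ab/cd, abc/d, abcd, abd/c, ac/b/d, ac/bd, acd/b, ad/b/c, ad/bc}, which has 15 elements.

15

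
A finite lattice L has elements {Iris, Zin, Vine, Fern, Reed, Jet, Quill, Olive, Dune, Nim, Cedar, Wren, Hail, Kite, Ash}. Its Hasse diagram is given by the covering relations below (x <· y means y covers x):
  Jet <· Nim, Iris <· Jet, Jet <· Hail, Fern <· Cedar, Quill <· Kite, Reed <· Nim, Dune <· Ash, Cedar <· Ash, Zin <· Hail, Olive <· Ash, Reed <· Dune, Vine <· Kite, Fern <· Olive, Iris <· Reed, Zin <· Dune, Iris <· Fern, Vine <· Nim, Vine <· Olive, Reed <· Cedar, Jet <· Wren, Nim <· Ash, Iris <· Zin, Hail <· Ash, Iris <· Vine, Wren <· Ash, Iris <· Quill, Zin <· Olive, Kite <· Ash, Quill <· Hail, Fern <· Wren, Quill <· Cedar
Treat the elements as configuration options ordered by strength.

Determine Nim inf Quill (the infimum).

Iris

Common lower bounds of {Nim, Quill}: Iris.
The greatest among these is Iris.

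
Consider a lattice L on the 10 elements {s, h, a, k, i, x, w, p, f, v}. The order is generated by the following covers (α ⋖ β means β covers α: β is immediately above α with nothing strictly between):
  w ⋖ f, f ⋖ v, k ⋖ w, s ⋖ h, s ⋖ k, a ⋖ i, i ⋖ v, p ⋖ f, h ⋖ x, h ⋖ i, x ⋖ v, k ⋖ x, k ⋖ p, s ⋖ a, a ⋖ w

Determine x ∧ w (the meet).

k

Common lower bounds of {x, w}: k, s.
The greatest among these is k.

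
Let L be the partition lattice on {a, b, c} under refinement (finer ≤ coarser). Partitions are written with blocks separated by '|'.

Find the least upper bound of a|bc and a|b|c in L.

a|bc

The join of a|bc and a|b|c merges any blocks that overlap across the partitions, giving a|bc.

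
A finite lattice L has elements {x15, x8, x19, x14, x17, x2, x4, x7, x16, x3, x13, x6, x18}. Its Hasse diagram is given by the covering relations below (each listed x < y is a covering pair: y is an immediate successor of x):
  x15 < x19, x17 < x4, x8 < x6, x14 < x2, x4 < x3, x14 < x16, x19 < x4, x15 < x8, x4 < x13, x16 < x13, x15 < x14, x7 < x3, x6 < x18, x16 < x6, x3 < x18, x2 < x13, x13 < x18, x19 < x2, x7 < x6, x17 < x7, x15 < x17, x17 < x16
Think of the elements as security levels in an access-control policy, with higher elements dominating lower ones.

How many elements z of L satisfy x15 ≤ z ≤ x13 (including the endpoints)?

The interval [x15, x13] = {x13, x14, x15, x16, x17, x19, x2, x4}, which has 8 elements.

8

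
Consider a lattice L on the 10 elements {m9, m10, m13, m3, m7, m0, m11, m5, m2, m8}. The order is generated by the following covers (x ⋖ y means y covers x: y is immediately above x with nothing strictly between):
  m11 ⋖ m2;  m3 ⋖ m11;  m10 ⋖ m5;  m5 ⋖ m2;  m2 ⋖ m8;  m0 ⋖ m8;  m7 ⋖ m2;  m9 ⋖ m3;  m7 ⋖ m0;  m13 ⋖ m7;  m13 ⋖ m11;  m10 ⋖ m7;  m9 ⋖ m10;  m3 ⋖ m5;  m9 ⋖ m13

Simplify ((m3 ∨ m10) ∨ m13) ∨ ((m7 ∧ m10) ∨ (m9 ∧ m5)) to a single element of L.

m2

m3 ∨ m10 = m5
m5 ∨ m13 = m2
m7 ∧ m10 = m10
m9 ∧ m5 = m9
m10 ∨ m9 = m10
m2 ∨ m10 = m2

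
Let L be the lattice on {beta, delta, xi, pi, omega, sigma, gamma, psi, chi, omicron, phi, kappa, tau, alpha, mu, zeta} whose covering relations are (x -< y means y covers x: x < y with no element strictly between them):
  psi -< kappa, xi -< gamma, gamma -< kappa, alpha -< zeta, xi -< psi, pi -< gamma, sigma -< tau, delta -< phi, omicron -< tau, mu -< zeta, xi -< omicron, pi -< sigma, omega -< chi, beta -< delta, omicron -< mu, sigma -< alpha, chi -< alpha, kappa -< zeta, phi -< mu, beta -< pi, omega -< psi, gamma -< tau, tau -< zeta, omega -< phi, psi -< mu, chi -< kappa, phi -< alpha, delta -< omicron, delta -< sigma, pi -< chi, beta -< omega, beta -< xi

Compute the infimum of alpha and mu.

phi

Common lower bounds of {alpha, mu}: beta, delta, omega, phi.
The greatest among these is phi.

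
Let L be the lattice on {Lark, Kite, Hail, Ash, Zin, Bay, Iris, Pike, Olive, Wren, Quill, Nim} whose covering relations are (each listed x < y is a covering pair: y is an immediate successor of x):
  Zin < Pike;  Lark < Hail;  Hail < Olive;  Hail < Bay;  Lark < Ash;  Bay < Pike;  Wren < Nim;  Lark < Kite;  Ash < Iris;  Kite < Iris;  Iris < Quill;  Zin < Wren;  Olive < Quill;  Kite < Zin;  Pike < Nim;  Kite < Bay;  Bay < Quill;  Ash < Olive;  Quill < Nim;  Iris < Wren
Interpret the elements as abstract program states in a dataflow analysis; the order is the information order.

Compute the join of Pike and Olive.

Common upper bounds of {Pike, Olive}: Nim.
The least among these is Nim.

Nim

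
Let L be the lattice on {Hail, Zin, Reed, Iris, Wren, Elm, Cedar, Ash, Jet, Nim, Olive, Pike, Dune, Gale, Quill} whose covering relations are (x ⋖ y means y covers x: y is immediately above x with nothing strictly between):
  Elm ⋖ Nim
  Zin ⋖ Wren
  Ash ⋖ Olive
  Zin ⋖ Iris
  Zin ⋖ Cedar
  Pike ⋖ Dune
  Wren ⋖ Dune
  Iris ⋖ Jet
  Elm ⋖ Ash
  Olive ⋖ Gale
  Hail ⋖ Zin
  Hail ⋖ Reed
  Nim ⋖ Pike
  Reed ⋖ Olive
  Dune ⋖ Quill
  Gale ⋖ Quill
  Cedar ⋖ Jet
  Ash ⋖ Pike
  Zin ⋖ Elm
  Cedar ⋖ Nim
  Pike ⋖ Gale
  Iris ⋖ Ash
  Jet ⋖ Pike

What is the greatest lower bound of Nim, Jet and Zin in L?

Common lower bounds of {Nim, Jet, Zin}: Hail, Zin.
The greatest among these is Zin.

Zin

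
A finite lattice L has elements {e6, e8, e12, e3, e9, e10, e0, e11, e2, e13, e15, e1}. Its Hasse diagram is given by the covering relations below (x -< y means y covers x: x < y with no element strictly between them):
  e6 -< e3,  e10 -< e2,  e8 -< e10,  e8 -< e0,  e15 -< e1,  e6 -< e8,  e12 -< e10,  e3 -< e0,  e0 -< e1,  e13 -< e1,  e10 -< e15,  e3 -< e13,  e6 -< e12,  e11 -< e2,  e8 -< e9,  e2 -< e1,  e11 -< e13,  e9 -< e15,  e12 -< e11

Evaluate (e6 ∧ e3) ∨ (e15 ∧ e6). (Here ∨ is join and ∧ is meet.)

e6

e6 ∧ e3 = e6
e15 ∧ e6 = e6
e6 ∨ e6 = e6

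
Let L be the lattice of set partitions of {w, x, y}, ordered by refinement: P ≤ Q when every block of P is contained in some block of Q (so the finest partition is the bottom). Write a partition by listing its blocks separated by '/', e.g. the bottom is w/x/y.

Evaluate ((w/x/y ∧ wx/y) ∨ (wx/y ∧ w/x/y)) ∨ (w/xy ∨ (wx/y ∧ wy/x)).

w/xy

w/x/y ∧ wx/y = w/x/y
wx/y ∧ w/x/y = w/x/y
w/x/y ∨ w/x/y = w/x/y
wx/y ∧ wy/x = w/x/y
w/xy ∨ w/x/y = w/xy
w/x/y ∨ w/xy = w/xy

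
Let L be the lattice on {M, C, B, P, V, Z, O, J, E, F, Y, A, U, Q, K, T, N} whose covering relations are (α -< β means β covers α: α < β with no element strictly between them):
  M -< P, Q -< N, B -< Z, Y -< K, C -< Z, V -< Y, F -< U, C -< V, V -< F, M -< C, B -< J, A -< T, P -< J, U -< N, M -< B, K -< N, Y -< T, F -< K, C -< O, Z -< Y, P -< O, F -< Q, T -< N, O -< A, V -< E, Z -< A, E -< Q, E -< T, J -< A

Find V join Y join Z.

Y

Common upper bounds of {V, Y, Z}: K, N, T, Y.
The least among these is Y.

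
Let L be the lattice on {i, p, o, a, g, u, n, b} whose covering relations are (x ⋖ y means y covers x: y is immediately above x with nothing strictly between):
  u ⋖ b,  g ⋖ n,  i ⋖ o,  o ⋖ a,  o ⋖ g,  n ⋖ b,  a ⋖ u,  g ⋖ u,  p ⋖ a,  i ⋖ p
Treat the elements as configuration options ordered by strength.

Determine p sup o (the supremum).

Common upper bounds of {p, o}: a, b, u.
The least among these is a.

a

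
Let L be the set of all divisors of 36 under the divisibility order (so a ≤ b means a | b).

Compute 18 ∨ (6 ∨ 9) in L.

6 ∨ 9 = 18
18 ∨ 18 = 18

18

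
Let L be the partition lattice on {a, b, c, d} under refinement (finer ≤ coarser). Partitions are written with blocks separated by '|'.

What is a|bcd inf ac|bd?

Common lower bounds of {a|bcd, ac|bd}: a|bd|c, a|b|c|d.
The greatest among these is a|bd|c.

a|bd|c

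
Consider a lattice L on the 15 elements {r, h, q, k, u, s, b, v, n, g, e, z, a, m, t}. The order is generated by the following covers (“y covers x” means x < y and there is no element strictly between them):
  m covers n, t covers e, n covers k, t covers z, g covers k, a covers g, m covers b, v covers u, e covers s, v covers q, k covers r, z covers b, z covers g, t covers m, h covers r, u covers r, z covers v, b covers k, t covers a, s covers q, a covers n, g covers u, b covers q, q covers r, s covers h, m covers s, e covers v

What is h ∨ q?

Common upper bounds of {h, q}: e, m, s, t.
The least among these is s.

s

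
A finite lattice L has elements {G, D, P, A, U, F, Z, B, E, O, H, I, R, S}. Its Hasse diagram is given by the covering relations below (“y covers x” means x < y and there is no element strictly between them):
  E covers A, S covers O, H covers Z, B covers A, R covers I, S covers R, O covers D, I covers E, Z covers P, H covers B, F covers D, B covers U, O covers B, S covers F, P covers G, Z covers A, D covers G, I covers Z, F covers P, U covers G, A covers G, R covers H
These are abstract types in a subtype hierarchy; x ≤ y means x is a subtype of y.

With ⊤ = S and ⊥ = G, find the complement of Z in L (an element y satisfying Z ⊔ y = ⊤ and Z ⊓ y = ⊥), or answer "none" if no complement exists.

D

Need y with Z ∨ y = S and Z ∧ y = G.
Checking each element gives: D.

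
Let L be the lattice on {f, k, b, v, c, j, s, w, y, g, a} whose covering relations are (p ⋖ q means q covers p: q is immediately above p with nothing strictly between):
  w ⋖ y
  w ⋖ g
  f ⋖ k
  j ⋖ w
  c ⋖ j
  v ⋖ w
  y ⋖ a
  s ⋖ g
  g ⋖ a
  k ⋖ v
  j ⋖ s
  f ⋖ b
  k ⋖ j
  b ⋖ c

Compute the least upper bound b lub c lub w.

Common upper bounds of {b, c, w}: a, g, w, y.
The least among these is w.

w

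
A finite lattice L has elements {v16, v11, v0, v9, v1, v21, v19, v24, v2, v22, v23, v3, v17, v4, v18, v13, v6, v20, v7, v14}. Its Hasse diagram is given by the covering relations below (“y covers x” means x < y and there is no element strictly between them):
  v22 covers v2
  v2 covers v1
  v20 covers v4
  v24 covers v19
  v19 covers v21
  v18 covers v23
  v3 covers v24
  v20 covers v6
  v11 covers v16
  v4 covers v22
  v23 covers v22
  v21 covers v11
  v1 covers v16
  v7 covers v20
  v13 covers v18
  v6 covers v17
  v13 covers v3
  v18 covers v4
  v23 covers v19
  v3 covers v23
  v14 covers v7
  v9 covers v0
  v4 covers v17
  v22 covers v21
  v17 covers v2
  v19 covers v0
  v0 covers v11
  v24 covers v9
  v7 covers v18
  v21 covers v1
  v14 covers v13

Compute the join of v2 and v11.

Common upper bounds of {v2, v11}: v13, v14, v18, v20, v22, v23, v3, v4, v7.
The least among these is v22.

v22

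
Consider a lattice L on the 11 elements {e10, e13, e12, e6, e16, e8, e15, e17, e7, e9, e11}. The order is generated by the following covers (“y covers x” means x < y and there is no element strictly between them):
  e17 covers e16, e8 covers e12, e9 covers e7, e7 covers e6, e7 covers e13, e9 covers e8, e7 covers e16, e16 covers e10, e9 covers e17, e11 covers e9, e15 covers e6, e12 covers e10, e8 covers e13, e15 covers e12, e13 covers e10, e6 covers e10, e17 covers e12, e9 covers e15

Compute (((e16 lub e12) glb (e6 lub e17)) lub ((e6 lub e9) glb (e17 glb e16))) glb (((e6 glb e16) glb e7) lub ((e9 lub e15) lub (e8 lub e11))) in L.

e16 ∨ e12 = e17
e6 ∨ e17 = e9
e17 ∧ e9 = e17
e6 ∨ e9 = e9
e17 ∧ e16 = e16
e9 ∧ e16 = e16
e17 ∨ e16 = e17
e6 ∧ e16 = e10
e10 ∧ e7 = e10
e9 ∨ e15 = e9
e8 ∨ e11 = e11
e9 ∨ e11 = e11
e10 ∨ e11 = e11
e17 ∧ e11 = e17

e17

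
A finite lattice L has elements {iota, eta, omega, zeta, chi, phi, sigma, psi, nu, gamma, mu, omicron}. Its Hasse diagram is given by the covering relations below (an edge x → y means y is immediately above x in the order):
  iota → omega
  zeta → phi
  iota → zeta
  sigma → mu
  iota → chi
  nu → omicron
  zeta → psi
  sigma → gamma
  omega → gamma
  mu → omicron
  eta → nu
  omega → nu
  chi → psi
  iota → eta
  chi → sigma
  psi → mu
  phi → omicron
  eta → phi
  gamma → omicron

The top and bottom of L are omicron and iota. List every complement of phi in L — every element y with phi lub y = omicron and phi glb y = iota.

Need y with phi ∨ y = omicron and phi ∧ y = iota.
Checking each element gives: chi, gamma, omega, sigma.

chi, gamma, omega, sigma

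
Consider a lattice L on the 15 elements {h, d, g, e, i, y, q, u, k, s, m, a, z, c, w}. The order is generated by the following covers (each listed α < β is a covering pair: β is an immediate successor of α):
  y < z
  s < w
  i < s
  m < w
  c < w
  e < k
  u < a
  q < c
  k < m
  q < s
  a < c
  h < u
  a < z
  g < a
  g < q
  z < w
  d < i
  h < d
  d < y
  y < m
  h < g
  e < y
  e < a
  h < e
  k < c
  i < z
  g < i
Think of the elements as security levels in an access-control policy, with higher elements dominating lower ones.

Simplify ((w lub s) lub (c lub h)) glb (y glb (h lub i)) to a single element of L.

d

w ∨ s = w
c ∨ h = c
w ∨ c = w
h ∨ i = i
y ∧ i = d
w ∧ d = d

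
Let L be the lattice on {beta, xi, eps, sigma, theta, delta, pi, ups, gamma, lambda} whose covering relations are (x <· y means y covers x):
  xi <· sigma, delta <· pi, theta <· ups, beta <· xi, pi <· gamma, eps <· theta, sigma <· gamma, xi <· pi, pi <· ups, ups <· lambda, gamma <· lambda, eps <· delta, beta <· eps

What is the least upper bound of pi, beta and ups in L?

Common upper bounds of {pi, beta, ups}: lambda, ups.
The least among these is ups.

ups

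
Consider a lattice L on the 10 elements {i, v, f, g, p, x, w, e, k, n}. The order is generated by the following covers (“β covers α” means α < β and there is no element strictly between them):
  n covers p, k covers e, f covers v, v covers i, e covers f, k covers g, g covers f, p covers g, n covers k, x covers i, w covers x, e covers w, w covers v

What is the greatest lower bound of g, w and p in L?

v

Common lower bounds of {g, w, p}: i, v.
The greatest among these is v.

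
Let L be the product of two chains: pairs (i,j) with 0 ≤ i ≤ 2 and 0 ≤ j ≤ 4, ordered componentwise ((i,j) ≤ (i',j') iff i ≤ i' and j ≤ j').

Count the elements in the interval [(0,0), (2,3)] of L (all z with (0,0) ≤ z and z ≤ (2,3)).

12

The interval [(0,0), (2,3)] = {(0,0), (0,1), (0,2), (0,3), (1,0), (1,1), (1,2), (1,3), (2,0), (2,1), (2,2), (2,3)}, which has 12 elements.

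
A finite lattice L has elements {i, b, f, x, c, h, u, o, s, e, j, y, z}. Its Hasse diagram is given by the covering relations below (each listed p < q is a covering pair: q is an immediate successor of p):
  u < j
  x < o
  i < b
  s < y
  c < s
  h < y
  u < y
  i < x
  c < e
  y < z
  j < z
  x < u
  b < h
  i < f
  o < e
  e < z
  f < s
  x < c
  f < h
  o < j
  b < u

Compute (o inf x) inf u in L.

o ∧ x = x
x ∧ u = x

x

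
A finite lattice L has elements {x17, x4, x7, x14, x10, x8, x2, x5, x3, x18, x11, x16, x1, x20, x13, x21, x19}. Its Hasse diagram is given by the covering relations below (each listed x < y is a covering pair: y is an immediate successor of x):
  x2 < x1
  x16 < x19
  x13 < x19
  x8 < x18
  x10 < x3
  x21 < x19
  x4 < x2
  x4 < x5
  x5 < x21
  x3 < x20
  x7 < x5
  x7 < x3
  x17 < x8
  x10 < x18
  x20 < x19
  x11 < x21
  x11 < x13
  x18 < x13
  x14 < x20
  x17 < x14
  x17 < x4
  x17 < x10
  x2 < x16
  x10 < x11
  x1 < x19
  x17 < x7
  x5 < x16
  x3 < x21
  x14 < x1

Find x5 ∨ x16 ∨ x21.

x19

Common upper bounds of {x5, x16, x21}: x19.
The least among these is x19.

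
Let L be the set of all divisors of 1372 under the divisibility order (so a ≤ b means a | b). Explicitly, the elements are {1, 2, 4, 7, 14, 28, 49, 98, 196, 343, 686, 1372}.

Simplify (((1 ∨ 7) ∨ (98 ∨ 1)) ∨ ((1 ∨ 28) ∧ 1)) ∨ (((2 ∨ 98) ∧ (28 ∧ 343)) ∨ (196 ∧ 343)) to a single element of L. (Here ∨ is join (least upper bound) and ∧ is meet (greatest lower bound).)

98

1 ∨ 7 = 7
98 ∨ 1 = 98
7 ∨ 98 = 98
1 ∨ 28 = 28
28 ∧ 1 = 1
98 ∨ 1 = 98
2 ∨ 98 = 98
28 ∧ 343 = 7
98 ∧ 7 = 7
196 ∧ 343 = 49
7 ∨ 49 = 49
98 ∨ 49 = 98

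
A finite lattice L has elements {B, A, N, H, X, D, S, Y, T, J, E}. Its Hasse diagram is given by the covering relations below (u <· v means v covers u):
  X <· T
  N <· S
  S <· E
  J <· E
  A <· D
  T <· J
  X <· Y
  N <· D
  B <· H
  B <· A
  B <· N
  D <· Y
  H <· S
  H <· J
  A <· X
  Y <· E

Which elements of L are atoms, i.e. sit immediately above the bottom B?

The atoms are exactly the elements that cover B: A, H, N.

A, H, N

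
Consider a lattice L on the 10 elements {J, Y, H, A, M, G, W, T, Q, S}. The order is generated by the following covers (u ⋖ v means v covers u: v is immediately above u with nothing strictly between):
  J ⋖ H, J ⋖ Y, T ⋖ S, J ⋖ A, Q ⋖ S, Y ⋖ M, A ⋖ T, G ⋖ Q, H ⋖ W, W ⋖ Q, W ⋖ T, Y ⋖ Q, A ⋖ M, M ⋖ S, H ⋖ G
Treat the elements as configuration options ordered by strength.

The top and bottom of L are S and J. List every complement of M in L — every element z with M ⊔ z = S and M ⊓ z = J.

Need z with M ∨ z = S and M ∧ z = J.
Checking each element gives: G, H, W.

G, H, W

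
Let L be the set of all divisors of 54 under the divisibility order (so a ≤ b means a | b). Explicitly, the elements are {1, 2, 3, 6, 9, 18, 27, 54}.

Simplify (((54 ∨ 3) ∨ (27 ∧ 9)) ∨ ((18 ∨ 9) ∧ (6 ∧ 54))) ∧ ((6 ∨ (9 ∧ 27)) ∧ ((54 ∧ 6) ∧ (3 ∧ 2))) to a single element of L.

54 ∨ 3 = 54
27 ∧ 9 = 9
54 ∨ 9 = 54
18 ∨ 9 = 18
6 ∧ 54 = 6
18 ∧ 6 = 6
54 ∨ 6 = 54
9 ∧ 27 = 9
6 ∨ 9 = 18
54 ∧ 6 = 6
3 ∧ 2 = 1
6 ∧ 1 = 1
18 ∧ 1 = 1
54 ∧ 1 = 1

1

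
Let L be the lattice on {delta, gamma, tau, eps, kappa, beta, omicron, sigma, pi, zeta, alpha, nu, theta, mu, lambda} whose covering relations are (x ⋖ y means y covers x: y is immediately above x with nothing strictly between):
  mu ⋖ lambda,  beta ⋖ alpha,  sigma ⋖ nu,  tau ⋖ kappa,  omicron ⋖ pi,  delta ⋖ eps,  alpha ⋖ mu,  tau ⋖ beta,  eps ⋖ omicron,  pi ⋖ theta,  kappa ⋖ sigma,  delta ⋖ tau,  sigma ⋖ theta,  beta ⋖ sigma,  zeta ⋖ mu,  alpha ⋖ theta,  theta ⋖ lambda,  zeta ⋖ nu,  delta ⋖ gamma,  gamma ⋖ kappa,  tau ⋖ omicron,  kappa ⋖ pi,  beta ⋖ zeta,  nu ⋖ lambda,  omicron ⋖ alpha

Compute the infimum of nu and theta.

sigma

Common lower bounds of {nu, theta}: beta, delta, gamma, kappa, sigma, tau.
The greatest among these is sigma.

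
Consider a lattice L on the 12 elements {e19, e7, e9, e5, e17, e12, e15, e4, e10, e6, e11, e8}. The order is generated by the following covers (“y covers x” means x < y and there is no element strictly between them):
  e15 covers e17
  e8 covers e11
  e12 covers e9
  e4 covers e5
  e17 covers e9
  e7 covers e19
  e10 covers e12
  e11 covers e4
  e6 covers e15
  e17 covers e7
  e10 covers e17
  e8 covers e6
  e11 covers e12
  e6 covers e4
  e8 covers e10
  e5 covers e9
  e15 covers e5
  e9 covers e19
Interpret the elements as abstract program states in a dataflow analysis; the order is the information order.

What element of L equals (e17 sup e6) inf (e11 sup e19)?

e4

e17 ∨ e6 = e6
e11 ∨ e19 = e11
e6 ∧ e11 = e4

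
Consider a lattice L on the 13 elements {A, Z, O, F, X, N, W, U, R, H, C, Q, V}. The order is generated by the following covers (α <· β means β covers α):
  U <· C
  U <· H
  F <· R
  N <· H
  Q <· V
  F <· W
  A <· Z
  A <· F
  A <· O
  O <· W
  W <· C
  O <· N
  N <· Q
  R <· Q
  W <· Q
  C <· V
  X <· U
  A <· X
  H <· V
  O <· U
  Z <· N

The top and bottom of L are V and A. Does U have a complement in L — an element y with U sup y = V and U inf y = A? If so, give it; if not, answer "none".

Need y with U ∨ y = V and U ∧ y = A.
Checking each element gives: R.

R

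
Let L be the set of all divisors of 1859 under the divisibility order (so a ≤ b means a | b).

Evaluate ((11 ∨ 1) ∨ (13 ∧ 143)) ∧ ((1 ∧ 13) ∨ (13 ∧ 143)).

11 ∨ 1 = 11
13 ∧ 143 = 13
11 ∨ 13 = 143
1 ∧ 13 = 1
13 ∧ 143 = 13
1 ∨ 13 = 13
143 ∧ 13 = 13

13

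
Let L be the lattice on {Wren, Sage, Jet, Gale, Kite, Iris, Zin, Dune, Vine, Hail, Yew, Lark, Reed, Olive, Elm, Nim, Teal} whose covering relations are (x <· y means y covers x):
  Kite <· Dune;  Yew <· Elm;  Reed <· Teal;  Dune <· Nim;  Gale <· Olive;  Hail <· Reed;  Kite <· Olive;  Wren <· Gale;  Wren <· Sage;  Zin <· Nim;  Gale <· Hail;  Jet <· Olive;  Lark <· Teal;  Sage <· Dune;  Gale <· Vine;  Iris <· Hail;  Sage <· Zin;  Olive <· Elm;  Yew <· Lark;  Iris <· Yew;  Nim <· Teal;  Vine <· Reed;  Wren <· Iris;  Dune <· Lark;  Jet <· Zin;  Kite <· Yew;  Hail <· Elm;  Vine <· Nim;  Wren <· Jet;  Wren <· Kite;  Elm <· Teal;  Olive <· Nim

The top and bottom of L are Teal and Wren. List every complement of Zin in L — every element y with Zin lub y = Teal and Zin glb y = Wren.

Hail, Iris, Reed, Yew

Need y with Zin ∨ y = Teal and Zin ∧ y = Wren.
Checking each element gives: Hail, Iris, Reed, Yew.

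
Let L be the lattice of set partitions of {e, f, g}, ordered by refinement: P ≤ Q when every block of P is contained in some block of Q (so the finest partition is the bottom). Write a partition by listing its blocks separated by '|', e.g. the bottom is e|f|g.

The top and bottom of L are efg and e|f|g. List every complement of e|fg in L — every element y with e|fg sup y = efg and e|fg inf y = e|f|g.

Need y with e|fg ∨ y = efg and e|fg ∧ y = e|f|g.
Checking each element gives: ef|g, eg|f.

ef|g, eg|f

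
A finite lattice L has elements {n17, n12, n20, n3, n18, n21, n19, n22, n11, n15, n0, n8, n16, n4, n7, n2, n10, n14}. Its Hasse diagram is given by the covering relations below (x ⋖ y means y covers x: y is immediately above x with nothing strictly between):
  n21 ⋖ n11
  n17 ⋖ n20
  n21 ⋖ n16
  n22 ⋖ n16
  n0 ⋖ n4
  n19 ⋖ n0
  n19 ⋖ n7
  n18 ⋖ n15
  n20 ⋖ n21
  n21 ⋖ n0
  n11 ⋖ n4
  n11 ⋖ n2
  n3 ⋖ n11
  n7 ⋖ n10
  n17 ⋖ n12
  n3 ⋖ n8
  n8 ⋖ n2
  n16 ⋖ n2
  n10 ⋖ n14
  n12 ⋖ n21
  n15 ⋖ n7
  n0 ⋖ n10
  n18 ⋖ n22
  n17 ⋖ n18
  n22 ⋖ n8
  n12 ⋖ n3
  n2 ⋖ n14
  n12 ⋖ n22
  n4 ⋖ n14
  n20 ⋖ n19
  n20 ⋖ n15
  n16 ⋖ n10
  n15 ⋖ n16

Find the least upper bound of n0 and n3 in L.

n4

Common upper bounds of {n0, n3}: n14, n4.
The least among these is n4.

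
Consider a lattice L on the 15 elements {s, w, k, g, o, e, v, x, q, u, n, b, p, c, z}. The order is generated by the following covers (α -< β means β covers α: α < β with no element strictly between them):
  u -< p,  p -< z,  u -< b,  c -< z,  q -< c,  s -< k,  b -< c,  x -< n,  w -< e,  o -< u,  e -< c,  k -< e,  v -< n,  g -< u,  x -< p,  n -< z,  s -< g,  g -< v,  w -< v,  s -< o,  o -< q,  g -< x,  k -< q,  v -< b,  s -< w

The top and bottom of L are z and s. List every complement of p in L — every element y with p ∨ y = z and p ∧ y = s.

Need y with p ∨ y = z and p ∧ y = s.
Checking each element gives: e, k, w.

e, k, w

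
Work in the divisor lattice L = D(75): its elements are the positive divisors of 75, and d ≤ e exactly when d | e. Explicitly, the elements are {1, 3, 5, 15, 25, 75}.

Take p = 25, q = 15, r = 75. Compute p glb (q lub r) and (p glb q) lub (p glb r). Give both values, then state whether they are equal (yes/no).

25; 25; yes

q lub r = 75, so p glb (q lub r) = 25 glb 75 = 25.
p glb q = 5 and p glb r = 25, so (p glb q) lub (p glb r) = 5 lub 25 = 25.
Equal: yes.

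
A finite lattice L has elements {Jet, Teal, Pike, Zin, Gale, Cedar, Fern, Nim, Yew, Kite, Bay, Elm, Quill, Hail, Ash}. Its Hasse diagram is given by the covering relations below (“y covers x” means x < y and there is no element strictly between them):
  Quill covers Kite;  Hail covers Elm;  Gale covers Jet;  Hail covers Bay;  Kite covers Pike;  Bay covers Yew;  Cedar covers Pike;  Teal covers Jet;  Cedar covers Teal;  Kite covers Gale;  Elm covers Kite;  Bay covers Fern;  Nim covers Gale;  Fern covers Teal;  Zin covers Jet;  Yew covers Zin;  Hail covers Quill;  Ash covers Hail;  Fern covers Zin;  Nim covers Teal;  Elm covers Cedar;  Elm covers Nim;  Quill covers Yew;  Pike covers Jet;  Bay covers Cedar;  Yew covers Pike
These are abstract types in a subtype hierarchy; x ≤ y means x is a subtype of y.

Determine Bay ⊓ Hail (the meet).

Common lower bounds of {Bay, Hail}: Bay, Cedar, Fern, Jet, Pike, Teal, Yew, Zin.
The greatest among these is Bay.

Bay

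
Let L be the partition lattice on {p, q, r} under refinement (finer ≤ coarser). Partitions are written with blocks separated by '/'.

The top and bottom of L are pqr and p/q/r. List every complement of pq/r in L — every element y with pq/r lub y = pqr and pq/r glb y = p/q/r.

p/qr, pr/q

Need y with pq/r ∨ y = pqr and pq/r ∧ y = p/q/r.
Checking each element gives: p/qr, pr/q.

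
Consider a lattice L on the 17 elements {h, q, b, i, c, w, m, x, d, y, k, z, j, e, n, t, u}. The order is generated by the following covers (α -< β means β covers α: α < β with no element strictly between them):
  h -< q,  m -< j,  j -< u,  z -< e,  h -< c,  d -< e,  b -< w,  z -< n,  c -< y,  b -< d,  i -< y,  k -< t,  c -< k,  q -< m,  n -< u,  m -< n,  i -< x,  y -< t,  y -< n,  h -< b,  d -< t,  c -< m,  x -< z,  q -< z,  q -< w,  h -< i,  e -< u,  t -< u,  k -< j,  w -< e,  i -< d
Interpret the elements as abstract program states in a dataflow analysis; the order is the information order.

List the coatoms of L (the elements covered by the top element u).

The coatoms are exactly the elements covered by u: e, j, n, t.

e, j, n, t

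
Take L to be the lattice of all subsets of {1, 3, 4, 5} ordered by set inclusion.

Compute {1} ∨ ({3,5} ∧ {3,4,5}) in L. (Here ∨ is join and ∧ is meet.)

{1,3,5}

{3,5} ∧ {3,4,5} = {3,5}
{1} ∨ {3,5} = {1,3,5}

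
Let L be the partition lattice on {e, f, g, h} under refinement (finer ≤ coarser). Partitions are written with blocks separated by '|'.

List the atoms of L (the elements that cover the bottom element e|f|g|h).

ef|g|h, eg|f|h, eh|f|g, e|fg|h, e|fh|g, e|f|gh

The atoms are exactly the elements that cover e|f|g|h: ef|g|h, eg|f|h, eh|f|g, e|fg|h, e|fh|g, e|f|gh.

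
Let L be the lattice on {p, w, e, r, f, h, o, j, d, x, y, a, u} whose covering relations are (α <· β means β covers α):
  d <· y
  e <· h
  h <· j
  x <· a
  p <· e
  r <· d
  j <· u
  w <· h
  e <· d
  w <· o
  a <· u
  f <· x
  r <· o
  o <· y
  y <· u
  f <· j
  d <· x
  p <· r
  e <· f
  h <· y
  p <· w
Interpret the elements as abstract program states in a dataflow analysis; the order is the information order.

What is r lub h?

y

Common upper bounds of {r, h}: u, y.
The least among these is y.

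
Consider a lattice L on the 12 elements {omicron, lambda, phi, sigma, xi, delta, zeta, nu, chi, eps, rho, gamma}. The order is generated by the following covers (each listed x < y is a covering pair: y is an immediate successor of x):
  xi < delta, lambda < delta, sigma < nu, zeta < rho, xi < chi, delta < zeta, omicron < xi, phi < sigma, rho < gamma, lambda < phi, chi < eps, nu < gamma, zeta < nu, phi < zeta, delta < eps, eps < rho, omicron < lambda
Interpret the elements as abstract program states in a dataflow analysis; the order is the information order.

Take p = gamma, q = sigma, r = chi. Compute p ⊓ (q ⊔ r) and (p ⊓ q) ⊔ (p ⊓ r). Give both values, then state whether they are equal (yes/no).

gamma; gamma; yes

q ⊔ r = gamma, so p ⊓ (q ⊔ r) = gamma ⊓ gamma = gamma.
p ⊓ q = sigma and p ⊓ r = chi, so (p ⊓ q) ⊔ (p ⊓ r) = sigma ⊔ chi = gamma.
Equal: yes.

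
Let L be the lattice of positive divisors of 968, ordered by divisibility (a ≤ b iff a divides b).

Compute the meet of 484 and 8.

4

In the divisibility order, the meet is the greatest common divisor: gcd(484, 8) = 4.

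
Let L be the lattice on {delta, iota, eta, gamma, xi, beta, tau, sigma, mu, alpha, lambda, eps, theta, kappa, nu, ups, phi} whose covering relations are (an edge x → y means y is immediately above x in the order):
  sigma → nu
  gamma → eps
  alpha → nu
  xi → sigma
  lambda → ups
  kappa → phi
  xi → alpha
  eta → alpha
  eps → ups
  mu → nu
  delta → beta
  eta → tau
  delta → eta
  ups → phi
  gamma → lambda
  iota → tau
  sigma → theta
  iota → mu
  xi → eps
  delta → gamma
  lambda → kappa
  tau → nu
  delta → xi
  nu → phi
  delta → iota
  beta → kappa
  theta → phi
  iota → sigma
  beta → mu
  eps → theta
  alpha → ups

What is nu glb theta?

Common lower bounds of {nu, theta}: delta, iota, sigma, xi.
The greatest among these is sigma.

sigma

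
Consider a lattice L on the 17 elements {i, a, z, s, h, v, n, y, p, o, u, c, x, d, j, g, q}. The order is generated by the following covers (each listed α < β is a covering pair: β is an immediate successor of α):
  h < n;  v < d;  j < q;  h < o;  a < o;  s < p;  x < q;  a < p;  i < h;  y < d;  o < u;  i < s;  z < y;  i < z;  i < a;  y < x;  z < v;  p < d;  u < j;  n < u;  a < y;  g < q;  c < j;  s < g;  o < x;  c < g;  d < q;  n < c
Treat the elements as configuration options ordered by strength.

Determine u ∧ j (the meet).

u

Common lower bounds of {u, j}: a, h, i, n, o, u.
The greatest among these is u.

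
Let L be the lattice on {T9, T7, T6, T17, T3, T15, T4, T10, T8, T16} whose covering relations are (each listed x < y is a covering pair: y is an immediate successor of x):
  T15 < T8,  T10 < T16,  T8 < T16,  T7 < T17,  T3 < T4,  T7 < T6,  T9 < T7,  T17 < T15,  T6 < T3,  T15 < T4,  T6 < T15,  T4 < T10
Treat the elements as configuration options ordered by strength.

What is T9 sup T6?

T6

Common upper bounds of {T9, T6}: T10, T15, T16, T3, T4, T6, T8.
The least among these is T6.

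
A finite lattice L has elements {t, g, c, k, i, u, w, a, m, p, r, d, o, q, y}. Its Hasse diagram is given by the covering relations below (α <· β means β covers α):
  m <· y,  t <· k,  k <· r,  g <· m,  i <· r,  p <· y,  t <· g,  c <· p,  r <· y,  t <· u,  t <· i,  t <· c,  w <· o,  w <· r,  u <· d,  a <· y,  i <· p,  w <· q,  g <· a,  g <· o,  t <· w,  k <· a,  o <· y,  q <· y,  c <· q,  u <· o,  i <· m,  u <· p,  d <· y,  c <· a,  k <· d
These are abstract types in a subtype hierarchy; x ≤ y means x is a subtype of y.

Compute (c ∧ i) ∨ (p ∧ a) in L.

c ∧ i = t
p ∧ a = c
t ∨ c = c

c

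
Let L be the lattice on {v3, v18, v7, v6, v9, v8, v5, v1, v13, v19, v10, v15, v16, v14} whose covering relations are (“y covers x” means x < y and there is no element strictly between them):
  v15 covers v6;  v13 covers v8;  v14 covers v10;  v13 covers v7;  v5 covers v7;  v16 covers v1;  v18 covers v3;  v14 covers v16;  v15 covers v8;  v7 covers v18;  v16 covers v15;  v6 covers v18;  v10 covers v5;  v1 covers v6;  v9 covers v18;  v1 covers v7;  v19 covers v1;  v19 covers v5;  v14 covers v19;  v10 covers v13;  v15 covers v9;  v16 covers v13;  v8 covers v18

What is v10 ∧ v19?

v5

Common lower bounds of {v10, v19}: v18, v3, v5, v7.
The greatest among these is v5.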